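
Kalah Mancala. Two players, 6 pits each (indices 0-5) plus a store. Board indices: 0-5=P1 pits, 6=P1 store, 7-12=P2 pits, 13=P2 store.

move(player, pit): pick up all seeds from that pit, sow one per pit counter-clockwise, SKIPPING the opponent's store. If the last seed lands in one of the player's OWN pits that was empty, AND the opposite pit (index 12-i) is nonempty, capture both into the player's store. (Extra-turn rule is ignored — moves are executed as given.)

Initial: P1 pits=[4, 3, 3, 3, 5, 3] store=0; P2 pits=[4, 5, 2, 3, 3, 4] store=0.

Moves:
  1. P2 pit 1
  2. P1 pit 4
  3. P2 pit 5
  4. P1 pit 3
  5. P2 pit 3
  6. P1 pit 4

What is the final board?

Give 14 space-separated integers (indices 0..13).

Move 1: P2 pit1 -> P1=[4,3,3,3,5,3](0) P2=[4,0,3,4,4,5](1)
Move 2: P1 pit4 -> P1=[4,3,3,3,0,4](1) P2=[5,1,4,4,4,5](1)
Move 3: P2 pit5 -> P1=[5,4,4,4,0,4](1) P2=[5,1,4,4,4,0](2)
Move 4: P1 pit3 -> P1=[5,4,4,0,1,5](2) P2=[6,1,4,4,4,0](2)
Move 5: P2 pit3 -> P1=[6,4,4,0,1,5](2) P2=[6,1,4,0,5,1](3)
Move 6: P1 pit4 -> P1=[6,4,4,0,0,6](2) P2=[6,1,4,0,5,1](3)

Answer: 6 4 4 0 0 6 2 6 1 4 0 5 1 3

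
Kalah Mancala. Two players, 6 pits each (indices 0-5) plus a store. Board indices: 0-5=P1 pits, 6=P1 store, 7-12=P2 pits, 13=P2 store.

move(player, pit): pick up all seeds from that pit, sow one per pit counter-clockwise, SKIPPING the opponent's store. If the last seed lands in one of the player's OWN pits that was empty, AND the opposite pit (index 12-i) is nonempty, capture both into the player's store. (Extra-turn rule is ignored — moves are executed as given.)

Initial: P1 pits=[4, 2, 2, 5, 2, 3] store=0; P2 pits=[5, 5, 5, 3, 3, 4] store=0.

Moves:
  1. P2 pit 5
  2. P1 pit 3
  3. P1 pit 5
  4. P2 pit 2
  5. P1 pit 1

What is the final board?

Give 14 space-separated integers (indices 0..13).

Move 1: P2 pit5 -> P1=[5,3,3,5,2,3](0) P2=[5,5,5,3,3,0](1)
Move 2: P1 pit3 -> P1=[5,3,3,0,3,4](1) P2=[6,6,5,3,3,0](1)
Move 3: P1 pit5 -> P1=[5,3,3,0,3,0](2) P2=[7,7,6,3,3,0](1)
Move 4: P2 pit2 -> P1=[6,4,3,0,3,0](2) P2=[7,7,0,4,4,1](2)
Move 5: P1 pit1 -> P1=[6,0,4,1,4,0](10) P2=[0,7,0,4,4,1](2)

Answer: 6 0 4 1 4 0 10 0 7 0 4 4 1 2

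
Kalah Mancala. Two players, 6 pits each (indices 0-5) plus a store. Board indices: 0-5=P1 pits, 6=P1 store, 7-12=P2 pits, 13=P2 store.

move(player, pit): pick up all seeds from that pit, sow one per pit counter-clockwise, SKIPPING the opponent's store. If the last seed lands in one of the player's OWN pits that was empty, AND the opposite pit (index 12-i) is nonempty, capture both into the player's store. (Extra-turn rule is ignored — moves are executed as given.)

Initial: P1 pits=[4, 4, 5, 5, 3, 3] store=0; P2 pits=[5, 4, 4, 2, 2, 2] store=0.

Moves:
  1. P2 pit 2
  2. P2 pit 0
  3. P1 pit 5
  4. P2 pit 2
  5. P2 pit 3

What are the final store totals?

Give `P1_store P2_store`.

Answer: 1 2

Derivation:
Move 1: P2 pit2 -> P1=[4,4,5,5,3,3](0) P2=[5,4,0,3,3,3](1)
Move 2: P2 pit0 -> P1=[4,4,5,5,3,3](0) P2=[0,5,1,4,4,4](1)
Move 3: P1 pit5 -> P1=[4,4,5,5,3,0](1) P2=[1,6,1,4,4,4](1)
Move 4: P2 pit2 -> P1=[4,4,5,5,3,0](1) P2=[1,6,0,5,4,4](1)
Move 5: P2 pit3 -> P1=[5,5,5,5,3,0](1) P2=[1,6,0,0,5,5](2)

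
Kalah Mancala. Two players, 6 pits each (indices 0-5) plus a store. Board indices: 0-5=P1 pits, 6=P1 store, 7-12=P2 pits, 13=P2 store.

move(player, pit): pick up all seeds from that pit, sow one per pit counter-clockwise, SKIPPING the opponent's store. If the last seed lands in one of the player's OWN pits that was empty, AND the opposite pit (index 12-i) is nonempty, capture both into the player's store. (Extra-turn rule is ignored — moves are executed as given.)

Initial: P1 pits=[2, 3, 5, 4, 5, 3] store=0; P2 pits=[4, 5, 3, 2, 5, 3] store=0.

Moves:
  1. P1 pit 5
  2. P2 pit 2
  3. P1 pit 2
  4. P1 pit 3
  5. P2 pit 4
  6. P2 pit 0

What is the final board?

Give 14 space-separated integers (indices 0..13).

Answer: 4 4 1 1 7 2 3 0 8 1 4 1 6 2

Derivation:
Move 1: P1 pit5 -> P1=[2,3,5,4,5,0](1) P2=[5,6,3,2,5,3](0)
Move 2: P2 pit2 -> P1=[2,3,5,4,5,0](1) P2=[5,6,0,3,6,4](0)
Move 3: P1 pit2 -> P1=[2,3,0,5,6,1](2) P2=[6,6,0,3,6,4](0)
Move 4: P1 pit3 -> P1=[2,3,0,0,7,2](3) P2=[7,7,0,3,6,4](0)
Move 5: P2 pit4 -> P1=[3,4,1,1,7,2](3) P2=[7,7,0,3,0,5](1)
Move 6: P2 pit0 -> P1=[4,4,1,1,7,2](3) P2=[0,8,1,4,1,6](2)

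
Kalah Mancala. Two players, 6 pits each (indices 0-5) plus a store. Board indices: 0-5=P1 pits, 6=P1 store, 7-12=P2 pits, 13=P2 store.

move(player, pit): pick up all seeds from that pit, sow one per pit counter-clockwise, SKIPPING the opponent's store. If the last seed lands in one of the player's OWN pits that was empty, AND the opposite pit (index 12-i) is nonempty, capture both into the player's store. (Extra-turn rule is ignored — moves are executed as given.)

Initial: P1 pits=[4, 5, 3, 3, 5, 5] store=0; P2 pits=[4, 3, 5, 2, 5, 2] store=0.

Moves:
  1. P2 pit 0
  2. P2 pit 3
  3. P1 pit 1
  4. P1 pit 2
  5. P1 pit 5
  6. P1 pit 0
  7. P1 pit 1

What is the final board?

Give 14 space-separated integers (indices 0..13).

Answer: 0 0 2 6 8 0 3 1 5 7 1 8 4 1

Derivation:
Move 1: P2 pit0 -> P1=[4,5,3,3,5,5](0) P2=[0,4,6,3,6,2](0)
Move 2: P2 pit3 -> P1=[4,5,3,3,5,5](0) P2=[0,4,6,0,7,3](1)
Move 3: P1 pit1 -> P1=[4,0,4,4,6,6](1) P2=[0,4,6,0,7,3](1)
Move 4: P1 pit2 -> P1=[4,0,0,5,7,7](2) P2=[0,4,6,0,7,3](1)
Move 5: P1 pit5 -> P1=[4,0,0,5,7,0](3) P2=[1,5,7,1,8,4](1)
Move 6: P1 pit0 -> P1=[0,1,1,6,8,0](3) P2=[1,5,7,1,8,4](1)
Move 7: P1 pit1 -> P1=[0,0,2,6,8,0](3) P2=[1,5,7,1,8,4](1)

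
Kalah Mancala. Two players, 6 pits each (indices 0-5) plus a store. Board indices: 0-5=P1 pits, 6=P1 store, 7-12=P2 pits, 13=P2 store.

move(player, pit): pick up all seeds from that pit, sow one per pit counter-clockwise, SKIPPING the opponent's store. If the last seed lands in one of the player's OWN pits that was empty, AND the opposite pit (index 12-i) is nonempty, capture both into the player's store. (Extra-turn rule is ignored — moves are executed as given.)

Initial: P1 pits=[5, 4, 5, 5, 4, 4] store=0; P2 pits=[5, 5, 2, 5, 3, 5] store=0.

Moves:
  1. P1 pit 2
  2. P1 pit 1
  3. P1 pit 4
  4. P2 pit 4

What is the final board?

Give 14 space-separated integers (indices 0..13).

Answer: 6 0 1 7 0 7 2 7 6 3 6 0 6 1

Derivation:
Move 1: P1 pit2 -> P1=[5,4,0,6,5,5](1) P2=[6,5,2,5,3,5](0)
Move 2: P1 pit1 -> P1=[5,0,1,7,6,6](1) P2=[6,5,2,5,3,5](0)
Move 3: P1 pit4 -> P1=[5,0,1,7,0,7](2) P2=[7,6,3,6,3,5](0)
Move 4: P2 pit4 -> P1=[6,0,1,7,0,7](2) P2=[7,6,3,6,0,6](1)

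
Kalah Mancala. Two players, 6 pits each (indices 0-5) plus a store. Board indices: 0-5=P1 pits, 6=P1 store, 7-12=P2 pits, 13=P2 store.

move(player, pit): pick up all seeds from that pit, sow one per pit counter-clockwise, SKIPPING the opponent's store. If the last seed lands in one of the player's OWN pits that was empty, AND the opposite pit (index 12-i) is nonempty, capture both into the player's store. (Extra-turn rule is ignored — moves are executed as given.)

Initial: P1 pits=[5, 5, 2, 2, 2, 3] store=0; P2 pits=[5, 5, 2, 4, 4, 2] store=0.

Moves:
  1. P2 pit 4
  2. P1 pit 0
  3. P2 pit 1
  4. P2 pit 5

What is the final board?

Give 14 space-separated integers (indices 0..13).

Answer: 1 8 4 3 3 4 1 5 0 3 5 1 0 3

Derivation:
Move 1: P2 pit4 -> P1=[6,6,2,2,2,3](0) P2=[5,5,2,4,0,3](1)
Move 2: P1 pit0 -> P1=[0,7,3,3,3,4](1) P2=[5,5,2,4,0,3](1)
Move 3: P2 pit1 -> P1=[0,7,3,3,3,4](1) P2=[5,0,3,5,1,4](2)
Move 4: P2 pit5 -> P1=[1,8,4,3,3,4](1) P2=[5,0,3,5,1,0](3)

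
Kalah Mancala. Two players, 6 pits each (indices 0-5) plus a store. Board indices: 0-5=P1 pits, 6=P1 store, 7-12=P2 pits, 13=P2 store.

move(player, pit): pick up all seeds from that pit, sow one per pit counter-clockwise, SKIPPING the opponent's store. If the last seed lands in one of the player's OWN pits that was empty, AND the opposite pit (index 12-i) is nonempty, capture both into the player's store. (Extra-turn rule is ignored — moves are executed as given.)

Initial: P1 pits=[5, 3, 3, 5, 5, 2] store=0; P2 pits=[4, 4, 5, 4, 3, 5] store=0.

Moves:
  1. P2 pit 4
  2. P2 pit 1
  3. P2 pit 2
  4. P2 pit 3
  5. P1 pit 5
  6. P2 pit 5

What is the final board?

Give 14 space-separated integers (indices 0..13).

Move 1: P2 pit4 -> P1=[6,3,3,5,5,2](0) P2=[4,4,5,4,0,6](1)
Move 2: P2 pit1 -> P1=[6,3,3,5,5,2](0) P2=[4,0,6,5,1,7](1)
Move 3: P2 pit2 -> P1=[7,4,3,5,5,2](0) P2=[4,0,0,6,2,8](2)
Move 4: P2 pit3 -> P1=[8,5,4,5,5,2](0) P2=[4,0,0,0,3,9](3)
Move 5: P1 pit5 -> P1=[8,5,4,5,5,0](1) P2=[5,0,0,0,3,9](3)
Move 6: P2 pit5 -> P1=[9,6,5,6,0,1](1) P2=[6,0,0,0,3,0](11)

Answer: 9 6 5 6 0 1 1 6 0 0 0 3 0 11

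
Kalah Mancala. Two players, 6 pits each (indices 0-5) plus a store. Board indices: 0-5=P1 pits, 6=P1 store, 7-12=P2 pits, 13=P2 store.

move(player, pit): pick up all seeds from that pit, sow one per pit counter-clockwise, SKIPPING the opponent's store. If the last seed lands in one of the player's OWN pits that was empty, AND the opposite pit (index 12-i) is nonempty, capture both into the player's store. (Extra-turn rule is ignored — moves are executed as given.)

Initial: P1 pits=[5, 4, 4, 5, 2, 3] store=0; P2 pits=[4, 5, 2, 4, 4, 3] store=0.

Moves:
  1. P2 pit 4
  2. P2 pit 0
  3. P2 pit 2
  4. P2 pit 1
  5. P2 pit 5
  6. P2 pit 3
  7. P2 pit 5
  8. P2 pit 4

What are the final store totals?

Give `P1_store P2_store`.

Answer: 0 12

Derivation:
Move 1: P2 pit4 -> P1=[6,5,4,5,2,3](0) P2=[4,5,2,4,0,4](1)
Move 2: P2 pit0 -> P1=[6,0,4,5,2,3](0) P2=[0,6,3,5,0,4](7)
Move 3: P2 pit2 -> P1=[6,0,4,5,2,3](0) P2=[0,6,0,6,1,5](7)
Move 4: P2 pit1 -> P1=[7,0,4,5,2,3](0) P2=[0,0,1,7,2,6](8)
Move 5: P2 pit5 -> P1=[8,1,5,6,3,3](0) P2=[0,0,1,7,2,0](9)
Move 6: P2 pit3 -> P1=[9,2,6,7,3,3](0) P2=[0,0,1,0,3,1](10)
Move 7: P2 pit5 -> P1=[9,2,6,7,3,3](0) P2=[0,0,1,0,3,0](11)
Move 8: P2 pit4 -> P1=[10,2,6,7,3,3](0) P2=[0,0,1,0,0,1](12)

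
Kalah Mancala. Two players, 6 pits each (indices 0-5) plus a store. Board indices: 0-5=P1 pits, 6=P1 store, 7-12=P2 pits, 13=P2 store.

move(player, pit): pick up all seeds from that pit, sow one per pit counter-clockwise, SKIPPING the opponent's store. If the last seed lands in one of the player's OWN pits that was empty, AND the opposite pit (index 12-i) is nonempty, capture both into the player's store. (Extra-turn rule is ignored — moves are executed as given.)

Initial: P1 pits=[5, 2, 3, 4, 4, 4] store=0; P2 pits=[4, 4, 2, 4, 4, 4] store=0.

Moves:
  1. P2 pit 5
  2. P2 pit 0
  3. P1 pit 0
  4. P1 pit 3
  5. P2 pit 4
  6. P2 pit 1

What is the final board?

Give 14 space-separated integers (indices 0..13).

Answer: 2 5 6 0 6 6 2 1 0 4 6 1 2 3

Derivation:
Move 1: P2 pit5 -> P1=[6,3,4,4,4,4](0) P2=[4,4,2,4,4,0](1)
Move 2: P2 pit0 -> P1=[6,3,4,4,4,4](0) P2=[0,5,3,5,5,0](1)
Move 3: P1 pit0 -> P1=[0,4,5,5,5,5](1) P2=[0,5,3,5,5,0](1)
Move 4: P1 pit3 -> P1=[0,4,5,0,6,6](2) P2=[1,6,3,5,5,0](1)
Move 5: P2 pit4 -> P1=[1,5,6,0,6,6](2) P2=[1,6,3,5,0,1](2)
Move 6: P2 pit1 -> P1=[2,5,6,0,6,6](2) P2=[1,0,4,6,1,2](3)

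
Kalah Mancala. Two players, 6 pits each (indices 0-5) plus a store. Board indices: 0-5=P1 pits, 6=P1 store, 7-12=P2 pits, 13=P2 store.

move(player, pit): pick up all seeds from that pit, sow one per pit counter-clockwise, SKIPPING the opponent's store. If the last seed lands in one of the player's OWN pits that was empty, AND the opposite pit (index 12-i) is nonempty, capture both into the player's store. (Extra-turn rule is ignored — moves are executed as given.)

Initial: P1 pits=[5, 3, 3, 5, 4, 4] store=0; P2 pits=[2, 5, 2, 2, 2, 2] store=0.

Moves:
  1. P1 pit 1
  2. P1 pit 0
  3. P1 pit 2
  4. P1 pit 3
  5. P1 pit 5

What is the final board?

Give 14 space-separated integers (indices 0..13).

Move 1: P1 pit1 -> P1=[5,0,4,6,5,4](0) P2=[2,5,2,2,2,2](0)
Move 2: P1 pit0 -> P1=[0,1,5,7,6,5](0) P2=[2,5,2,2,2,2](0)
Move 3: P1 pit2 -> P1=[0,1,0,8,7,6](1) P2=[3,5,2,2,2,2](0)
Move 4: P1 pit3 -> P1=[0,1,0,0,8,7](2) P2=[4,6,3,3,3,2](0)
Move 5: P1 pit5 -> P1=[0,1,0,0,8,0](3) P2=[5,7,4,4,4,3](0)

Answer: 0 1 0 0 8 0 3 5 7 4 4 4 3 0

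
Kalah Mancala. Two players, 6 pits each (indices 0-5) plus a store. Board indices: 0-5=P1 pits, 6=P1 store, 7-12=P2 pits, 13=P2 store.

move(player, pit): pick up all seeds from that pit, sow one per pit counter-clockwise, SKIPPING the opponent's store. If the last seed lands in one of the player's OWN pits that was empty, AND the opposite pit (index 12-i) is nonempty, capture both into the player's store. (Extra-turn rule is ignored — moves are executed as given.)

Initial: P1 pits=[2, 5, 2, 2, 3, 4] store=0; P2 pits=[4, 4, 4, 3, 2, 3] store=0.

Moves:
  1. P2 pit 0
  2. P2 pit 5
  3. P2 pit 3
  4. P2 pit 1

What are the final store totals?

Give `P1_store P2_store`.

Answer: 0 3

Derivation:
Move 1: P2 pit0 -> P1=[2,5,2,2,3,4](0) P2=[0,5,5,4,3,3](0)
Move 2: P2 pit5 -> P1=[3,6,2,2,3,4](0) P2=[0,5,5,4,3,0](1)
Move 3: P2 pit3 -> P1=[4,6,2,2,3,4](0) P2=[0,5,5,0,4,1](2)
Move 4: P2 pit1 -> P1=[4,6,2,2,3,4](0) P2=[0,0,6,1,5,2](3)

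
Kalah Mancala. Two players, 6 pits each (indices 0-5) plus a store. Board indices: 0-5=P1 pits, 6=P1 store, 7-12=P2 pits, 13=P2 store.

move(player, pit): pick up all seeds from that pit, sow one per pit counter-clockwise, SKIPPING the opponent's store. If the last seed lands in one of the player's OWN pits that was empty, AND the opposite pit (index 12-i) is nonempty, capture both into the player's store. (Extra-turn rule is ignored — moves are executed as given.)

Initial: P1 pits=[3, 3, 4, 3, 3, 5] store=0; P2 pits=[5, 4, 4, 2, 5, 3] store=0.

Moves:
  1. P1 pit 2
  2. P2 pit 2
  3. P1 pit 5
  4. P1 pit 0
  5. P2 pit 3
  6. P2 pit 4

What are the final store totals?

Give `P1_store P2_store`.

Answer: 2 3

Derivation:
Move 1: P1 pit2 -> P1=[3,3,0,4,4,6](1) P2=[5,4,4,2,5,3](0)
Move 2: P2 pit2 -> P1=[3,3,0,4,4,6](1) P2=[5,4,0,3,6,4](1)
Move 3: P1 pit5 -> P1=[3,3,0,4,4,0](2) P2=[6,5,1,4,7,4](1)
Move 4: P1 pit0 -> P1=[0,4,1,5,4,0](2) P2=[6,5,1,4,7,4](1)
Move 5: P2 pit3 -> P1=[1,4,1,5,4,0](2) P2=[6,5,1,0,8,5](2)
Move 6: P2 pit4 -> P1=[2,5,2,6,5,1](2) P2=[6,5,1,0,0,6](3)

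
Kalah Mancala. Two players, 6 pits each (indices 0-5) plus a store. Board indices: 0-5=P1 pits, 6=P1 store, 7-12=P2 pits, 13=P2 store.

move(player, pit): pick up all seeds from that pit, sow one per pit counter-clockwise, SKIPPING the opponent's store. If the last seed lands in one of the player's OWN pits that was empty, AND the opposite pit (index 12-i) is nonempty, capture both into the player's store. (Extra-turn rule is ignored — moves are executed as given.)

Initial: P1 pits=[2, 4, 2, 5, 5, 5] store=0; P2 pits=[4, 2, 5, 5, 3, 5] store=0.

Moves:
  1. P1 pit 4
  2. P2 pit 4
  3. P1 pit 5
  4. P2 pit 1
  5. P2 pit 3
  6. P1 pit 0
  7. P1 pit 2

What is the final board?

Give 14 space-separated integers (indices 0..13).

Move 1: P1 pit4 -> P1=[2,4,2,5,0,6](1) P2=[5,3,6,5,3,5](0)
Move 2: P2 pit4 -> P1=[3,4,2,5,0,6](1) P2=[5,3,6,5,0,6](1)
Move 3: P1 pit5 -> P1=[3,4,2,5,0,0](2) P2=[6,4,7,6,1,6](1)
Move 4: P2 pit1 -> P1=[3,4,2,5,0,0](2) P2=[6,0,8,7,2,7](1)
Move 5: P2 pit3 -> P1=[4,5,3,6,0,0](2) P2=[6,0,8,0,3,8](2)
Move 6: P1 pit0 -> P1=[0,6,4,7,1,0](2) P2=[6,0,8,0,3,8](2)
Move 7: P1 pit2 -> P1=[0,6,0,8,2,1](3) P2=[6,0,8,0,3,8](2)

Answer: 0 6 0 8 2 1 3 6 0 8 0 3 8 2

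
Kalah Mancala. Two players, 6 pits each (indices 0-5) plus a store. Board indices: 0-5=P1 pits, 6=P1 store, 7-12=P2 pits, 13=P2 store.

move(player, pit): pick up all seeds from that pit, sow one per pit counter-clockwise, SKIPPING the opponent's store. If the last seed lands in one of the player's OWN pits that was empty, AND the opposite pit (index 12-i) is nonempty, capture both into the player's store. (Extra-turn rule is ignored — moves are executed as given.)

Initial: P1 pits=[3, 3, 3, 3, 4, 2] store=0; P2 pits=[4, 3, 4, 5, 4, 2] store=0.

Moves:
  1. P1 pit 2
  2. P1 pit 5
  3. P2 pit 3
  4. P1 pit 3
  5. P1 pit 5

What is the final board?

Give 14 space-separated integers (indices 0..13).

Answer: 4 4 0 0 6 0 3 6 4 4 0 5 3 1

Derivation:
Move 1: P1 pit2 -> P1=[3,3,0,4,5,3](0) P2=[4,3,4,5,4,2](0)
Move 2: P1 pit5 -> P1=[3,3,0,4,5,0](1) P2=[5,4,4,5,4,2](0)
Move 3: P2 pit3 -> P1=[4,4,0,4,5,0](1) P2=[5,4,4,0,5,3](1)
Move 4: P1 pit3 -> P1=[4,4,0,0,6,1](2) P2=[6,4,4,0,5,3](1)
Move 5: P1 pit5 -> P1=[4,4,0,0,6,0](3) P2=[6,4,4,0,5,3](1)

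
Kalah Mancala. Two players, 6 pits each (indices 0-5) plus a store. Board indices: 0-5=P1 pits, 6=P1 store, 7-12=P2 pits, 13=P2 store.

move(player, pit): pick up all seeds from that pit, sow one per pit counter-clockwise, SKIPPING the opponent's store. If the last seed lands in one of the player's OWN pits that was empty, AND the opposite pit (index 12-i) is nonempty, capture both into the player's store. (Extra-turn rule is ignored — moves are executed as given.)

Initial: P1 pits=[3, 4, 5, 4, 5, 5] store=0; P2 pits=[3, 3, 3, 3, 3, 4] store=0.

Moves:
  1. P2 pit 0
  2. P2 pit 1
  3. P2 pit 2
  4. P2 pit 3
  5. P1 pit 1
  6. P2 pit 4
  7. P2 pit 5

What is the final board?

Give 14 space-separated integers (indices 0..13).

Answer: 7 2 9 7 7 0 1 0 0 0 0 0 0 12

Derivation:
Move 1: P2 pit0 -> P1=[3,4,5,4,5,5](0) P2=[0,4,4,4,3,4](0)
Move 2: P2 pit1 -> P1=[3,4,5,4,5,5](0) P2=[0,0,5,5,4,5](0)
Move 3: P2 pit2 -> P1=[4,4,5,4,5,5](0) P2=[0,0,0,6,5,6](1)
Move 4: P2 pit3 -> P1=[5,5,6,4,5,5](0) P2=[0,0,0,0,6,7](2)
Move 5: P1 pit1 -> P1=[5,0,7,5,6,6](1) P2=[0,0,0,0,6,7](2)
Move 6: P2 pit4 -> P1=[6,1,8,6,6,6](1) P2=[0,0,0,0,0,8](3)
Move 7: P2 pit5 -> P1=[7,2,9,7,7,0](1) P2=[0,0,0,0,0,0](12)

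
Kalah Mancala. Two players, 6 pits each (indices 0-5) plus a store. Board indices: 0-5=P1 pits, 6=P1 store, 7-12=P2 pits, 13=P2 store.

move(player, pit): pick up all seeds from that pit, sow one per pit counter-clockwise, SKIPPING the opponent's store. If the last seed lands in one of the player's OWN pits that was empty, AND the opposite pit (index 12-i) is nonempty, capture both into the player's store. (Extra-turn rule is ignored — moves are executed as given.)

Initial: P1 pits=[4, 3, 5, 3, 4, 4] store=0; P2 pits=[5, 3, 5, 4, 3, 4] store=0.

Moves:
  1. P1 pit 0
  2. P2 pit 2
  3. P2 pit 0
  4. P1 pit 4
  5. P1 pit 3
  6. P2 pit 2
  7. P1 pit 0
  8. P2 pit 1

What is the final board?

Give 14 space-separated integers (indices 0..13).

Move 1: P1 pit0 -> P1=[0,4,6,4,5,4](0) P2=[5,3,5,4,3,4](0)
Move 2: P2 pit2 -> P1=[1,4,6,4,5,4](0) P2=[5,3,0,5,4,5](1)
Move 3: P2 pit0 -> P1=[1,4,6,4,5,4](0) P2=[0,4,1,6,5,6](1)
Move 4: P1 pit4 -> P1=[1,4,6,4,0,5](1) P2=[1,5,2,6,5,6](1)
Move 5: P1 pit3 -> P1=[1,4,6,0,1,6](2) P2=[2,5,2,6,5,6](1)
Move 6: P2 pit2 -> P1=[1,4,6,0,1,6](2) P2=[2,5,0,7,6,6](1)
Move 7: P1 pit0 -> P1=[0,5,6,0,1,6](2) P2=[2,5,0,7,6,6](1)
Move 8: P2 pit1 -> P1=[0,5,6,0,1,6](2) P2=[2,0,1,8,7,7](2)

Answer: 0 5 6 0 1 6 2 2 0 1 8 7 7 2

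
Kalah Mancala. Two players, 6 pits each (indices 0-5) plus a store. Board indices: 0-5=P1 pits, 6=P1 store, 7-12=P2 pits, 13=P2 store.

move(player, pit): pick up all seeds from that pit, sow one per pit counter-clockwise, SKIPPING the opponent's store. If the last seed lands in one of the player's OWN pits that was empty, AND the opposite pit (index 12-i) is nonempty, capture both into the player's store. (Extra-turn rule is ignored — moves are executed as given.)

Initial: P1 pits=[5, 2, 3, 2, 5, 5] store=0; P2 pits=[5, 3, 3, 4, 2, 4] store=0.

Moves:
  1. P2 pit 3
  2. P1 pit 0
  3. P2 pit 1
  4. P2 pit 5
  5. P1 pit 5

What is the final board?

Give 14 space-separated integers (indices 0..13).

Answer: 1 4 5 4 6 0 2 6 1 5 2 5 0 2

Derivation:
Move 1: P2 pit3 -> P1=[6,2,3,2,5,5](0) P2=[5,3,3,0,3,5](1)
Move 2: P1 pit0 -> P1=[0,3,4,3,6,6](1) P2=[5,3,3,0,3,5](1)
Move 3: P2 pit1 -> P1=[0,3,4,3,6,6](1) P2=[5,0,4,1,4,5](1)
Move 4: P2 pit5 -> P1=[1,4,5,4,6,6](1) P2=[5,0,4,1,4,0](2)
Move 5: P1 pit5 -> P1=[1,4,5,4,6,0](2) P2=[6,1,5,2,5,0](2)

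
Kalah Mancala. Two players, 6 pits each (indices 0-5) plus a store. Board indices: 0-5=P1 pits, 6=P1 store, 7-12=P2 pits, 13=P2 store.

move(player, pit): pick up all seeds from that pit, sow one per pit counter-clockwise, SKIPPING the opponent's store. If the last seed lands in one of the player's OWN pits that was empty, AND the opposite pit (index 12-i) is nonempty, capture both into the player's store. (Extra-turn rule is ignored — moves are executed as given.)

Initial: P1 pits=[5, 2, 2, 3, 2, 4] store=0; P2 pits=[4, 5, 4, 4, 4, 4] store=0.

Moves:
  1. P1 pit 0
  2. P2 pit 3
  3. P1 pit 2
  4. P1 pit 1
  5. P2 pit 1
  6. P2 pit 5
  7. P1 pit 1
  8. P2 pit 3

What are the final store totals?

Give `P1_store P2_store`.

Answer: 0 3

Derivation:
Move 1: P1 pit0 -> P1=[0,3,3,4,3,5](0) P2=[4,5,4,4,4,4](0)
Move 2: P2 pit3 -> P1=[1,3,3,4,3,5](0) P2=[4,5,4,0,5,5](1)
Move 3: P1 pit2 -> P1=[1,3,0,5,4,6](0) P2=[4,5,4,0,5,5](1)
Move 4: P1 pit1 -> P1=[1,0,1,6,5,6](0) P2=[4,5,4,0,5,5](1)
Move 5: P2 pit1 -> P1=[1,0,1,6,5,6](0) P2=[4,0,5,1,6,6](2)
Move 6: P2 pit5 -> P1=[2,1,2,7,6,6](0) P2=[4,0,5,1,6,0](3)
Move 7: P1 pit1 -> P1=[2,0,3,7,6,6](0) P2=[4,0,5,1,6,0](3)
Move 8: P2 pit3 -> P1=[2,0,3,7,6,6](0) P2=[4,0,5,0,7,0](3)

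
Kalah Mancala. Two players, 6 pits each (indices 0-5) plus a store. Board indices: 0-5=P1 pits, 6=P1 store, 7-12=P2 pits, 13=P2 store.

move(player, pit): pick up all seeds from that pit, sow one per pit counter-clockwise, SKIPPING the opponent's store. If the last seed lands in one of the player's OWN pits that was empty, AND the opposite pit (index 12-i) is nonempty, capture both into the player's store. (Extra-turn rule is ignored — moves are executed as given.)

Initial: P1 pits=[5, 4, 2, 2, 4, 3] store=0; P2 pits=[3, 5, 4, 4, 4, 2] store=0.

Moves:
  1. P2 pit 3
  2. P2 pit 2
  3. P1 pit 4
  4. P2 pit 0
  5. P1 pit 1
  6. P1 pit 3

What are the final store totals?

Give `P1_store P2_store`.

Move 1: P2 pit3 -> P1=[6,4,2,2,4,3](0) P2=[3,5,4,0,5,3](1)
Move 2: P2 pit2 -> P1=[6,4,2,2,4,3](0) P2=[3,5,0,1,6,4](2)
Move 3: P1 pit4 -> P1=[6,4,2,2,0,4](1) P2=[4,6,0,1,6,4](2)
Move 4: P2 pit0 -> P1=[6,4,2,2,0,4](1) P2=[0,7,1,2,7,4](2)
Move 5: P1 pit1 -> P1=[6,0,3,3,1,5](1) P2=[0,7,1,2,7,4](2)
Move 6: P1 pit3 -> P1=[6,0,3,0,2,6](2) P2=[0,7,1,2,7,4](2)

Answer: 2 2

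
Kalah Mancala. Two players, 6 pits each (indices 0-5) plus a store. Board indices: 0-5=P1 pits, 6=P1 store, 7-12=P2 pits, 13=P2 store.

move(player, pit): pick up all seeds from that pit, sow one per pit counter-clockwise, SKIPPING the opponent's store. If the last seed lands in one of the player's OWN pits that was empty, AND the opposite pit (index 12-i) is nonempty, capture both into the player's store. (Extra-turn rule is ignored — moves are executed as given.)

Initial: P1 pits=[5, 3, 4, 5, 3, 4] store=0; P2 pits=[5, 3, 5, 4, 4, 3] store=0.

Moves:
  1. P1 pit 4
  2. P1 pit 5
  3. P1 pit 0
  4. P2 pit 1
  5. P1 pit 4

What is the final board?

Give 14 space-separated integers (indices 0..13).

Move 1: P1 pit4 -> P1=[5,3,4,5,0,5](1) P2=[6,3,5,4,4,3](0)
Move 2: P1 pit5 -> P1=[5,3,4,5,0,0](2) P2=[7,4,6,5,4,3](0)
Move 3: P1 pit0 -> P1=[0,4,5,6,1,0](10) P2=[0,4,6,5,4,3](0)
Move 4: P2 pit1 -> P1=[0,4,5,6,1,0](10) P2=[0,0,7,6,5,4](0)
Move 5: P1 pit4 -> P1=[0,4,5,6,0,1](10) P2=[0,0,7,6,5,4](0)

Answer: 0 4 5 6 0 1 10 0 0 7 6 5 4 0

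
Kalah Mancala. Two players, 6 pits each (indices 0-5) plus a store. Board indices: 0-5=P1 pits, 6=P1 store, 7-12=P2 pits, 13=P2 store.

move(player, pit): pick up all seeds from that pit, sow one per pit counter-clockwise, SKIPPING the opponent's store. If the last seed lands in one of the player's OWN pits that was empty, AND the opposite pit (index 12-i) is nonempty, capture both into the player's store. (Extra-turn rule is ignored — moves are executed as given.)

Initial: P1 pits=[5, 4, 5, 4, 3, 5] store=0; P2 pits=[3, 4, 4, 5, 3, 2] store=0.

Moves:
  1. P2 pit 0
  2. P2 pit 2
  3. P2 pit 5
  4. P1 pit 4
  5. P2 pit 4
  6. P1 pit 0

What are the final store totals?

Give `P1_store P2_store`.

Answer: 2 3

Derivation:
Move 1: P2 pit0 -> P1=[5,4,5,4,3,5](0) P2=[0,5,5,6,3,2](0)
Move 2: P2 pit2 -> P1=[6,4,5,4,3,5](0) P2=[0,5,0,7,4,3](1)
Move 3: P2 pit5 -> P1=[7,5,5,4,3,5](0) P2=[0,5,0,7,4,0](2)
Move 4: P1 pit4 -> P1=[7,5,5,4,0,6](1) P2=[1,5,0,7,4,0](2)
Move 5: P2 pit4 -> P1=[8,6,5,4,0,6](1) P2=[1,5,0,7,0,1](3)
Move 6: P1 pit0 -> P1=[0,7,6,5,1,7](2) P2=[2,6,0,7,0,1](3)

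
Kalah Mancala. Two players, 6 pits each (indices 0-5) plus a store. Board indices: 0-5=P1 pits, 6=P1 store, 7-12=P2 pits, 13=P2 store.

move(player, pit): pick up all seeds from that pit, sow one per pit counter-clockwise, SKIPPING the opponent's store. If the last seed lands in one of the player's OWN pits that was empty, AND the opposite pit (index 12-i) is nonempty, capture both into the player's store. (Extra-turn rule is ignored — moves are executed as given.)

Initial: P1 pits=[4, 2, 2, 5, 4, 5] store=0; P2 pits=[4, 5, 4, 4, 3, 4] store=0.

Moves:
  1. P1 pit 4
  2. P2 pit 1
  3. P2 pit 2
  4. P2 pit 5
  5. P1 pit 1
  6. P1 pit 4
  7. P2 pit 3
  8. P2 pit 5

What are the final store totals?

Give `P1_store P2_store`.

Answer: 2 5

Derivation:
Move 1: P1 pit4 -> P1=[4,2,2,5,0,6](1) P2=[5,6,4,4,3,4](0)
Move 2: P2 pit1 -> P1=[5,2,2,5,0,6](1) P2=[5,0,5,5,4,5](1)
Move 3: P2 pit2 -> P1=[6,2,2,5,0,6](1) P2=[5,0,0,6,5,6](2)
Move 4: P2 pit5 -> P1=[7,3,3,6,1,6](1) P2=[5,0,0,6,5,0](3)
Move 5: P1 pit1 -> P1=[7,0,4,7,2,6](1) P2=[5,0,0,6,5,0](3)
Move 6: P1 pit4 -> P1=[7,0,4,7,0,7](2) P2=[5,0,0,6,5,0](3)
Move 7: P2 pit3 -> P1=[8,1,5,7,0,7](2) P2=[5,0,0,0,6,1](4)
Move 8: P2 pit5 -> P1=[8,1,5,7,0,7](2) P2=[5,0,0,0,6,0](5)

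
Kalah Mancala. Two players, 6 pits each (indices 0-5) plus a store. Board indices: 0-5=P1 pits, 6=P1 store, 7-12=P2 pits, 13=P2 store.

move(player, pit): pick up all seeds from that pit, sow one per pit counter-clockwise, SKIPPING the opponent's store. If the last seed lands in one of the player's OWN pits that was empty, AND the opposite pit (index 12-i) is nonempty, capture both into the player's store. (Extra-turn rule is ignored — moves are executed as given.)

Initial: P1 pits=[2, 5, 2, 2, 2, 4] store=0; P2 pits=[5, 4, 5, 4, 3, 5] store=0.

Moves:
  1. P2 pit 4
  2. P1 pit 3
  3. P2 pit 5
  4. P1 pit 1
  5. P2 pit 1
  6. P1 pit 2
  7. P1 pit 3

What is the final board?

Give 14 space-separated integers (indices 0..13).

Answer: 0 0 0 0 7 8 3 6 0 6 5 1 0 7

Derivation:
Move 1: P2 pit4 -> P1=[3,5,2,2,2,4](0) P2=[5,4,5,4,0,6](1)
Move 2: P1 pit3 -> P1=[3,5,2,0,3,5](0) P2=[5,4,5,4,0,6](1)
Move 3: P2 pit5 -> P1=[4,6,3,1,4,5](0) P2=[5,4,5,4,0,0](2)
Move 4: P1 pit1 -> P1=[4,0,4,2,5,6](1) P2=[6,4,5,4,0,0](2)
Move 5: P2 pit1 -> P1=[0,0,4,2,5,6](1) P2=[6,0,6,5,1,0](7)
Move 6: P1 pit2 -> P1=[0,0,0,3,6,7](2) P2=[6,0,6,5,1,0](7)
Move 7: P1 pit3 -> P1=[0,0,0,0,7,8](3) P2=[6,0,6,5,1,0](7)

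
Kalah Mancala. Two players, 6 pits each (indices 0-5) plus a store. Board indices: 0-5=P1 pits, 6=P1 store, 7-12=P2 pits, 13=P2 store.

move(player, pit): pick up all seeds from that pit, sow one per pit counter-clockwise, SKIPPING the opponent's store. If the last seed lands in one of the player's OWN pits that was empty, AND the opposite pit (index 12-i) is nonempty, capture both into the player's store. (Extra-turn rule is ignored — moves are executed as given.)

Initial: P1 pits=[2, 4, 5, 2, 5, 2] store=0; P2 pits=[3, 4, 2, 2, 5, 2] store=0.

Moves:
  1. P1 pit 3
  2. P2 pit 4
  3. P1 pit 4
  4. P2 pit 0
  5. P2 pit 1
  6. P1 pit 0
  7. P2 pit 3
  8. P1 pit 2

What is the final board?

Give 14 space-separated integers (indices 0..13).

Move 1: P1 pit3 -> P1=[2,4,5,0,6,3](0) P2=[3,4,2,2,5,2](0)
Move 2: P2 pit4 -> P1=[3,5,6,0,6,3](0) P2=[3,4,2,2,0,3](1)
Move 3: P1 pit4 -> P1=[3,5,6,0,0,4](1) P2=[4,5,3,3,0,3](1)
Move 4: P2 pit0 -> P1=[3,0,6,0,0,4](1) P2=[0,6,4,4,0,3](7)
Move 5: P2 pit1 -> P1=[4,0,6,0,0,4](1) P2=[0,0,5,5,1,4](8)
Move 6: P1 pit0 -> P1=[0,1,7,1,1,4](1) P2=[0,0,5,5,1,4](8)
Move 7: P2 pit3 -> P1=[1,2,7,1,1,4](1) P2=[0,0,5,0,2,5](9)
Move 8: P1 pit2 -> P1=[1,2,0,2,2,5](2) P2=[1,1,6,0,2,5](9)

Answer: 1 2 0 2 2 5 2 1 1 6 0 2 5 9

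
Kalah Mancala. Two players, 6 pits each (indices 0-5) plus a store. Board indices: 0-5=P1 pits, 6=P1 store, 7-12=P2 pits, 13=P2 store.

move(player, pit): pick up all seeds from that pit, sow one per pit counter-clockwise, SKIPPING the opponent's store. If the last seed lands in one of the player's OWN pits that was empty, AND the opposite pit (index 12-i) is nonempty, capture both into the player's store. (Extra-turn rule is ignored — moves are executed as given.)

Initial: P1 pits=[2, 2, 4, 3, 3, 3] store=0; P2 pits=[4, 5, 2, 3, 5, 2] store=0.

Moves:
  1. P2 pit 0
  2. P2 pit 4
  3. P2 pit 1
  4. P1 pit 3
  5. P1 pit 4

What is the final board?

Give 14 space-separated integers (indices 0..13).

Answer: 4 3 5 0 0 5 2 2 1 4 5 1 4 2

Derivation:
Move 1: P2 pit0 -> P1=[2,2,4,3,3,3](0) P2=[0,6,3,4,6,2](0)
Move 2: P2 pit4 -> P1=[3,3,5,4,3,3](0) P2=[0,6,3,4,0,3](1)
Move 3: P2 pit1 -> P1=[4,3,5,4,3,3](0) P2=[0,0,4,5,1,4](2)
Move 4: P1 pit3 -> P1=[4,3,5,0,4,4](1) P2=[1,0,4,5,1,4](2)
Move 5: P1 pit4 -> P1=[4,3,5,0,0,5](2) P2=[2,1,4,5,1,4](2)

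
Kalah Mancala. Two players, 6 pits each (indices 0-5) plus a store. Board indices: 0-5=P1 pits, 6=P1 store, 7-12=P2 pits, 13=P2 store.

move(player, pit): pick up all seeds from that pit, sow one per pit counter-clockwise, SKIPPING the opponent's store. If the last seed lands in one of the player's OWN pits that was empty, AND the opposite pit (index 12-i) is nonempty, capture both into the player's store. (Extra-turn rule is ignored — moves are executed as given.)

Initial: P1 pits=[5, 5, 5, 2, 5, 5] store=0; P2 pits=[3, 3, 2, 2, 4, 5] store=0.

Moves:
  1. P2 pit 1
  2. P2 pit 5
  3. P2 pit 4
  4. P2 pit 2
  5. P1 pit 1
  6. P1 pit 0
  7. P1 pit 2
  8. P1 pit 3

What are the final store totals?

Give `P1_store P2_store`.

Answer: 4 2

Derivation:
Move 1: P2 pit1 -> P1=[5,5,5,2,5,5](0) P2=[3,0,3,3,5,5](0)
Move 2: P2 pit5 -> P1=[6,6,6,3,5,5](0) P2=[3,0,3,3,5,0](1)
Move 3: P2 pit4 -> P1=[7,7,7,3,5,5](0) P2=[3,0,3,3,0,1](2)
Move 4: P2 pit2 -> P1=[7,7,7,3,5,5](0) P2=[3,0,0,4,1,2](2)
Move 5: P1 pit1 -> P1=[7,0,8,4,6,6](1) P2=[4,1,0,4,1,2](2)
Move 6: P1 pit0 -> P1=[0,1,9,5,7,7](2) P2=[5,1,0,4,1,2](2)
Move 7: P1 pit2 -> P1=[0,1,0,6,8,8](3) P2=[6,2,1,5,2,2](2)
Move 8: P1 pit3 -> P1=[0,1,0,0,9,9](4) P2=[7,3,2,5,2,2](2)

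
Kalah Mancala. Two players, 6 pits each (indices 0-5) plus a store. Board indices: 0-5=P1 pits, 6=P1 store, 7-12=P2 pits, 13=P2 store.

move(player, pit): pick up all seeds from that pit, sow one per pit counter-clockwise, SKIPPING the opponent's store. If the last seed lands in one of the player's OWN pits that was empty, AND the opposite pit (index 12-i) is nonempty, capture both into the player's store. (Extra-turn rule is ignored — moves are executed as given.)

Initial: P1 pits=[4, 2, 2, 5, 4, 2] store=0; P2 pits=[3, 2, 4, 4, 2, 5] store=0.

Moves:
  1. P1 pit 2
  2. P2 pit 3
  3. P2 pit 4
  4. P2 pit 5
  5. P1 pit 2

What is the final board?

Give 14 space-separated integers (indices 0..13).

Move 1: P1 pit2 -> P1=[4,2,0,6,5,2](0) P2=[3,2,4,4,2,5](0)
Move 2: P2 pit3 -> P1=[5,2,0,6,5,2](0) P2=[3,2,4,0,3,6](1)
Move 3: P2 pit4 -> P1=[6,2,0,6,5,2](0) P2=[3,2,4,0,0,7](2)
Move 4: P2 pit5 -> P1=[7,3,1,7,6,3](0) P2=[3,2,4,0,0,0](3)
Move 5: P1 pit2 -> P1=[7,3,0,8,6,3](0) P2=[3,2,4,0,0,0](3)

Answer: 7 3 0 8 6 3 0 3 2 4 0 0 0 3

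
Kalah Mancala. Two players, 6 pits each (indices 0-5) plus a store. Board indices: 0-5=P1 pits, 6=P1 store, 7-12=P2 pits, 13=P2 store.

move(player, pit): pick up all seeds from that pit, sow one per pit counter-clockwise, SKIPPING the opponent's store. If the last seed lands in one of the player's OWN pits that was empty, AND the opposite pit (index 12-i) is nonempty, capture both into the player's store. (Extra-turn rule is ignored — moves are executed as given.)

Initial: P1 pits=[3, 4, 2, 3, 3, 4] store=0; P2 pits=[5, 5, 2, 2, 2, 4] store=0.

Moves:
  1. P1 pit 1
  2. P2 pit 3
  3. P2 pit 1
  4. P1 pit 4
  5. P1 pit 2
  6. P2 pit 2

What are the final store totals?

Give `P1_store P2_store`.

Move 1: P1 pit1 -> P1=[3,0,3,4,4,5](0) P2=[5,5,2,2,2,4](0)
Move 2: P2 pit3 -> P1=[3,0,3,4,4,5](0) P2=[5,5,2,0,3,5](0)
Move 3: P2 pit1 -> P1=[3,0,3,4,4,5](0) P2=[5,0,3,1,4,6](1)
Move 4: P1 pit4 -> P1=[3,0,3,4,0,6](1) P2=[6,1,3,1,4,6](1)
Move 5: P1 pit2 -> P1=[3,0,0,5,1,7](1) P2=[6,1,3,1,4,6](1)
Move 6: P2 pit2 -> P1=[3,0,0,5,1,7](1) P2=[6,1,0,2,5,7](1)

Answer: 1 1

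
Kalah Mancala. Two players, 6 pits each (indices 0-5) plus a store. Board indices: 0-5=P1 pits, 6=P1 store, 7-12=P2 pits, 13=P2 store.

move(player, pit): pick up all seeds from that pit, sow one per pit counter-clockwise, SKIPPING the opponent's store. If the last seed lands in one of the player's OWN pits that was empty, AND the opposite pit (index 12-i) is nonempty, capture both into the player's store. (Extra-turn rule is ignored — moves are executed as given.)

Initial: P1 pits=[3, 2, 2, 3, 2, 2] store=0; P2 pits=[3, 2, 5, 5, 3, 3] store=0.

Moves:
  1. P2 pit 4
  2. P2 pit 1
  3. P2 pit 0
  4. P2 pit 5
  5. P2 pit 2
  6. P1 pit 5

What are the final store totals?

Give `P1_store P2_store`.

Move 1: P2 pit4 -> P1=[4,2,2,3,2,2](0) P2=[3,2,5,5,0,4](1)
Move 2: P2 pit1 -> P1=[4,2,2,3,2,2](0) P2=[3,0,6,6,0,4](1)
Move 3: P2 pit0 -> P1=[4,2,2,3,2,2](0) P2=[0,1,7,7,0,4](1)
Move 4: P2 pit5 -> P1=[5,3,3,3,2,2](0) P2=[0,1,7,7,0,0](2)
Move 5: P2 pit2 -> P1=[6,4,4,3,2,2](0) P2=[0,1,0,8,1,1](3)
Move 6: P1 pit5 -> P1=[6,4,4,3,2,0](1) P2=[1,1,0,8,1,1](3)

Answer: 1 3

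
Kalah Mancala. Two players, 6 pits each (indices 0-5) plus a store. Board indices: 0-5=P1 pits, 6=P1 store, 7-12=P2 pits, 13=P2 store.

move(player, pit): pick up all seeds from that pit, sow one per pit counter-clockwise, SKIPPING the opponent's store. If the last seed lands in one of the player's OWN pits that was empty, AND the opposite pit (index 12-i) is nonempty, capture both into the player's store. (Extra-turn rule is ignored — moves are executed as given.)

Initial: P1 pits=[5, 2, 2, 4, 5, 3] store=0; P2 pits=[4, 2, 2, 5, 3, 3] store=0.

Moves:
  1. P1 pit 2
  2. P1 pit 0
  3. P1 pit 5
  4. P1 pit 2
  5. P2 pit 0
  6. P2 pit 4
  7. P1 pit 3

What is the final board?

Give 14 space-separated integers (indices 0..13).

Answer: 1 4 0 0 8 1 2 1 5 5 7 0 5 1

Derivation:
Move 1: P1 pit2 -> P1=[5,2,0,5,6,3](0) P2=[4,2,2,5,3,3](0)
Move 2: P1 pit0 -> P1=[0,3,1,6,7,4](0) P2=[4,2,2,5,3,3](0)
Move 3: P1 pit5 -> P1=[0,3,1,6,7,0](1) P2=[5,3,3,5,3,3](0)
Move 4: P1 pit2 -> P1=[0,3,0,7,7,0](1) P2=[5,3,3,5,3,3](0)
Move 5: P2 pit0 -> P1=[0,3,0,7,7,0](1) P2=[0,4,4,6,4,4](0)
Move 6: P2 pit4 -> P1=[1,4,0,7,7,0](1) P2=[0,4,4,6,0,5](1)
Move 7: P1 pit3 -> P1=[1,4,0,0,8,1](2) P2=[1,5,5,7,0,5](1)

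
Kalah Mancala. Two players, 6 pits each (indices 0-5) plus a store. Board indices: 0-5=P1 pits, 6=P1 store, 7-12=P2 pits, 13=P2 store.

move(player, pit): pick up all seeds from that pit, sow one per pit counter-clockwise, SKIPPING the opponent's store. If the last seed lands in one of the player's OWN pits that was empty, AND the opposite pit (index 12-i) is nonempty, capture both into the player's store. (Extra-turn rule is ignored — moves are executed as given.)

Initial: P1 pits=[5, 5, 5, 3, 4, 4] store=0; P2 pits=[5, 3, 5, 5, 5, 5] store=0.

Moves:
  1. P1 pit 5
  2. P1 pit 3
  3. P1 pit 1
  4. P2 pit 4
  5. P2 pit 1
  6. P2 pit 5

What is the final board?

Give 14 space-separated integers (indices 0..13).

Move 1: P1 pit5 -> P1=[5,5,5,3,4,0](1) P2=[6,4,6,5,5,5](0)
Move 2: P1 pit3 -> P1=[5,5,5,0,5,1](2) P2=[6,4,6,5,5,5](0)
Move 3: P1 pit1 -> P1=[5,0,6,1,6,2](3) P2=[6,4,6,5,5,5](0)
Move 4: P2 pit4 -> P1=[6,1,7,1,6,2](3) P2=[6,4,6,5,0,6](1)
Move 5: P2 pit1 -> P1=[6,1,7,1,6,2](3) P2=[6,0,7,6,1,7](1)
Move 6: P2 pit5 -> P1=[7,2,8,2,7,3](3) P2=[6,0,7,6,1,0](2)

Answer: 7 2 8 2 7 3 3 6 0 7 6 1 0 2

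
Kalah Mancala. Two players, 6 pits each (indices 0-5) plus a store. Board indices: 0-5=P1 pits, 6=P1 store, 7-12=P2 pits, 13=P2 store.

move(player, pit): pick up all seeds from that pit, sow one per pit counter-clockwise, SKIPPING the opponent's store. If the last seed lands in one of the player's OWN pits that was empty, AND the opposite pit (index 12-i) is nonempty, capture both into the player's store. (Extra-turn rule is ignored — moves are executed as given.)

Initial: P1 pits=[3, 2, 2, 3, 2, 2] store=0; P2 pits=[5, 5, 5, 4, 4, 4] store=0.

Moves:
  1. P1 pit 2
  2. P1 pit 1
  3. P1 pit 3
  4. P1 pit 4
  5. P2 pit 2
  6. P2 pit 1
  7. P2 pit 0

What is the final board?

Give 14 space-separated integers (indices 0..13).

Answer: 6 1 1 0 0 4 2 0 1 2 7 7 7 3

Derivation:
Move 1: P1 pit2 -> P1=[3,2,0,4,3,2](0) P2=[5,5,5,4,4,4](0)
Move 2: P1 pit1 -> P1=[3,0,1,5,3,2](0) P2=[5,5,5,4,4,4](0)
Move 3: P1 pit3 -> P1=[3,0,1,0,4,3](1) P2=[6,6,5,4,4,4](0)
Move 4: P1 pit4 -> P1=[3,0,1,0,0,4](2) P2=[7,7,5,4,4,4](0)
Move 5: P2 pit2 -> P1=[4,0,1,0,0,4](2) P2=[7,7,0,5,5,5](1)
Move 6: P2 pit1 -> P1=[5,1,1,0,0,4](2) P2=[7,0,1,6,6,6](2)
Move 7: P2 pit0 -> P1=[6,1,1,0,0,4](2) P2=[0,1,2,7,7,7](3)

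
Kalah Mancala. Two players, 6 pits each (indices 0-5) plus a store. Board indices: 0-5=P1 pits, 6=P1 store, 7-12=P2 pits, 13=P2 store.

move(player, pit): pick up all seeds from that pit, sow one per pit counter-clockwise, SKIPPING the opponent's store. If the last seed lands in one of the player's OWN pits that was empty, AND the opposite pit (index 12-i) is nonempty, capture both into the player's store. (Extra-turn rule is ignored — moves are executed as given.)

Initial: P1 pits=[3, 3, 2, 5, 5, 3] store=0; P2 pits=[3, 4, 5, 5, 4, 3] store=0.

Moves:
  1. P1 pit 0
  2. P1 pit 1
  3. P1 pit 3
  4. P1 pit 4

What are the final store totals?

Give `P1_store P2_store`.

Move 1: P1 pit0 -> P1=[0,4,3,6,5,3](0) P2=[3,4,5,5,4,3](0)
Move 2: P1 pit1 -> P1=[0,0,4,7,6,4](0) P2=[3,4,5,5,4,3](0)
Move 3: P1 pit3 -> P1=[0,0,4,0,7,5](1) P2=[4,5,6,6,4,3](0)
Move 4: P1 pit4 -> P1=[0,0,4,0,0,6](2) P2=[5,6,7,7,5,3](0)

Answer: 2 0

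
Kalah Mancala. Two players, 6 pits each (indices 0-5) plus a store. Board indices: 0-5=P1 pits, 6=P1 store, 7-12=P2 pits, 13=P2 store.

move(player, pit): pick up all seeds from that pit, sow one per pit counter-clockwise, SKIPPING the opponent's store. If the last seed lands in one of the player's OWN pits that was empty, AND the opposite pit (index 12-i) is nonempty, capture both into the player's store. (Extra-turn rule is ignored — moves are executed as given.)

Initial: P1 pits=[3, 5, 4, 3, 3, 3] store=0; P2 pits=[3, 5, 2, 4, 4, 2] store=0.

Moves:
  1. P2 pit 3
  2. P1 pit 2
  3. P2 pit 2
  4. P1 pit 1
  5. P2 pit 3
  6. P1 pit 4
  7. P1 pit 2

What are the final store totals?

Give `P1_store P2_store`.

Move 1: P2 pit3 -> P1=[4,5,4,3,3,3](0) P2=[3,5,2,0,5,3](1)
Move 2: P1 pit2 -> P1=[4,5,0,4,4,4](1) P2=[3,5,2,0,5,3](1)
Move 3: P2 pit2 -> P1=[4,5,0,4,4,4](1) P2=[3,5,0,1,6,3](1)
Move 4: P1 pit1 -> P1=[4,0,1,5,5,5](2) P2=[3,5,0,1,6,3](1)
Move 5: P2 pit3 -> P1=[4,0,1,5,5,5](2) P2=[3,5,0,0,7,3](1)
Move 6: P1 pit4 -> P1=[4,0,1,5,0,6](3) P2=[4,6,1,0,7,3](1)
Move 7: P1 pit2 -> P1=[4,0,0,6,0,6](3) P2=[4,6,1,0,7,3](1)

Answer: 3 1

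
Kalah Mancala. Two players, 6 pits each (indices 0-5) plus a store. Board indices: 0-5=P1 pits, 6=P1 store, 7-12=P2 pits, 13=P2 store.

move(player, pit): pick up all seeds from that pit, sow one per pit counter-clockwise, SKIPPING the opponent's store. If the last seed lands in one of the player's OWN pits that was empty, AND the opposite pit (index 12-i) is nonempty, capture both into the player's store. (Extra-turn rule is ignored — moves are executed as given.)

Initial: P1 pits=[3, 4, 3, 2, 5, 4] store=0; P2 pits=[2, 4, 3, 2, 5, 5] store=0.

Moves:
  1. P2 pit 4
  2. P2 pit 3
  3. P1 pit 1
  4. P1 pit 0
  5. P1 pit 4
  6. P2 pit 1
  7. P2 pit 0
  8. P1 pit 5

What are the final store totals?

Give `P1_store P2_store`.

Move 1: P2 pit4 -> P1=[4,5,4,2,5,4](0) P2=[2,4,3,2,0,6](1)
Move 2: P2 pit3 -> P1=[4,5,4,2,5,4](0) P2=[2,4,3,0,1,7](1)
Move 3: P1 pit1 -> P1=[4,0,5,3,6,5](1) P2=[2,4,3,0,1,7](1)
Move 4: P1 pit0 -> P1=[0,1,6,4,7,5](1) P2=[2,4,3,0,1,7](1)
Move 5: P1 pit4 -> P1=[0,1,6,4,0,6](2) P2=[3,5,4,1,2,7](1)
Move 6: P2 pit1 -> P1=[0,1,6,4,0,6](2) P2=[3,0,5,2,3,8](2)
Move 7: P2 pit0 -> P1=[0,1,6,4,0,6](2) P2=[0,1,6,3,3,8](2)
Move 8: P1 pit5 -> P1=[0,1,6,4,0,0](3) P2=[1,2,7,4,4,8](2)

Answer: 3 2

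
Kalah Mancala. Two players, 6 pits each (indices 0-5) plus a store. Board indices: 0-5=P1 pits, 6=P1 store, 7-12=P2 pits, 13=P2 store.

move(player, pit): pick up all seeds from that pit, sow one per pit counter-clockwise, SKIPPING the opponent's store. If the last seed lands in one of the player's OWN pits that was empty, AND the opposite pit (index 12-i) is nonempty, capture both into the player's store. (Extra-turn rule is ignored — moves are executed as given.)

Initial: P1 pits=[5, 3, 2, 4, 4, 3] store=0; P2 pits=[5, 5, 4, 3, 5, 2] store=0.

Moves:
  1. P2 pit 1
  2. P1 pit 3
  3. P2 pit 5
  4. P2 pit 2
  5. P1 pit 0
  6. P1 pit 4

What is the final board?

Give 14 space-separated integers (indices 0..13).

Move 1: P2 pit1 -> P1=[5,3,2,4,4,3](0) P2=[5,0,5,4,6,3](1)
Move 2: P1 pit3 -> P1=[5,3,2,0,5,4](1) P2=[6,0,5,4,6,3](1)
Move 3: P2 pit5 -> P1=[6,4,2,0,5,4](1) P2=[6,0,5,4,6,0](2)
Move 4: P2 pit2 -> P1=[7,4,2,0,5,4](1) P2=[6,0,0,5,7,1](3)
Move 5: P1 pit0 -> P1=[0,5,3,1,6,5](2) P2=[7,0,0,5,7,1](3)
Move 6: P1 pit4 -> P1=[0,5,3,1,0,6](3) P2=[8,1,1,6,7,1](3)

Answer: 0 5 3 1 0 6 3 8 1 1 6 7 1 3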